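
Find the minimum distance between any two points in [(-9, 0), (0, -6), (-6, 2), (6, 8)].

Computing all pairwise distances among 4 points:

d((-9, 0), (0, -6)) = 10.8167
d((-9, 0), (-6, 2)) = 3.6056 <-- minimum
d((-9, 0), (6, 8)) = 17.0
d((0, -6), (-6, 2)) = 10.0
d((0, -6), (6, 8)) = 15.2315
d((-6, 2), (6, 8)) = 13.4164

Closest pair: (-9, 0) and (-6, 2) with distance 3.6056

The closest pair is (-9, 0) and (-6, 2) with Euclidean distance 3.6056. For 4 points, brute-force pairwise comparison is shown above. For large n, the divide-and-conquer algorithm (sort by x, recurse on halves, check the dividing strip) achieves O(n log n).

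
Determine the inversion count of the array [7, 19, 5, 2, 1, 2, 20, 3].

Finding inversions in [7, 19, 5, 2, 1, 2, 20, 3]:

(0, 2): arr[0]=7 > arr[2]=5
(0, 3): arr[0]=7 > arr[3]=2
(0, 4): arr[0]=7 > arr[4]=1
(0, 5): arr[0]=7 > arr[5]=2
(0, 7): arr[0]=7 > arr[7]=3
(1, 2): arr[1]=19 > arr[2]=5
(1, 3): arr[1]=19 > arr[3]=2
(1, 4): arr[1]=19 > arr[4]=1
(1, 5): arr[1]=19 > arr[5]=2
(1, 7): arr[1]=19 > arr[7]=3
(2, 3): arr[2]=5 > arr[3]=2
(2, 4): arr[2]=5 > arr[4]=1
(2, 5): arr[2]=5 > arr[5]=2
(2, 7): arr[2]=5 > arr[7]=3
(3, 4): arr[3]=2 > arr[4]=1
(6, 7): arr[6]=20 > arr[7]=3

Total inversions: 16

The array has 16 inversion(s): (0,2), (0,3), (0,4), (0,5), (0,7), (1,2), (1,3), (1,4), (1,5), (1,7), (2,3), (2,4), (2,5), (2,7), (3,4), (6,7). Each pair (i,j) satisfies i < j and arr[i] > arr[j].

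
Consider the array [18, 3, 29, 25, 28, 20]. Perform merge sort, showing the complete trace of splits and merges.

Merge sort trace:

Split: [18, 3, 29, 25, 28, 20] -> [18, 3, 29] and [25, 28, 20]
  Split: [18, 3, 29] -> [18] and [3, 29]
    Split: [3, 29] -> [3] and [29]
    Merge: [3] + [29] -> [3, 29]
  Merge: [18] + [3, 29] -> [3, 18, 29]
  Split: [25, 28, 20] -> [25] and [28, 20]
    Split: [28, 20] -> [28] and [20]
    Merge: [28] + [20] -> [20, 28]
  Merge: [25] + [20, 28] -> [20, 25, 28]
Merge: [3, 18, 29] + [20, 25, 28] -> [3, 18, 20, 25, 28, 29]

Final sorted array: [3, 18, 20, 25, 28, 29]

The merge sort proceeds by recursively splitting the array and merging sorted halves.
After all merges, the sorted array is [3, 18, 20, 25, 28, 29].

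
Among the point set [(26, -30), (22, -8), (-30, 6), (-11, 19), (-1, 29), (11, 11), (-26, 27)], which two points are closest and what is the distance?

Computing all pairwise distances among 7 points:

d((26, -30), (22, -8)) = 22.3607
d((26, -30), (-30, 6)) = 66.5733
d((26, -30), (-11, 19)) = 61.4003
d((26, -30), (-1, 29)) = 64.8845
d((26, -30), (11, 11)) = 43.6578
d((26, -30), (-26, 27)) = 77.1557
d((22, -8), (-30, 6)) = 53.8516
d((22, -8), (-11, 19)) = 42.638
d((22, -8), (-1, 29)) = 43.566
d((22, -8), (11, 11)) = 21.9545
d((22, -8), (-26, 27)) = 59.4054
d((-30, 6), (-11, 19)) = 23.0217
d((-30, 6), (-1, 29)) = 37.0135
d((-30, 6), (11, 11)) = 41.3038
d((-30, 6), (-26, 27)) = 21.3776
d((-11, 19), (-1, 29)) = 14.1421 <-- minimum
d((-11, 19), (11, 11)) = 23.4094
d((-11, 19), (-26, 27)) = 17.0
d((-1, 29), (11, 11)) = 21.6333
d((-1, 29), (-26, 27)) = 25.0799
d((11, 11), (-26, 27)) = 40.3113

Closest pair: (-11, 19) and (-1, 29) with distance 14.1421

The closest pair is (-11, 19) and (-1, 29) with Euclidean distance 14.1421. For 7 points, brute-force pairwise comparison is shown above. For large n, the divide-and-conquer algorithm (sort by x, recurse on halves, check the dividing strip) achieves O(n log n).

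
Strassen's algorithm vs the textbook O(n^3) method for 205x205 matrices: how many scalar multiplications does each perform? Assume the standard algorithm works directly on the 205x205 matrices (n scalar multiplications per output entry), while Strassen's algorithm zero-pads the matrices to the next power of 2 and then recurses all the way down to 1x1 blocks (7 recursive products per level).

Matrix multiplication for 205x205 matrices:

Strassen's algorithm requires power-of-2 dimensions. Pad 205x205 to 256x256 (next power of 2).

Standard algorithm: 205^3 = 8615125 multiplications
Strassen's algorithm: 7^(log2(256)) = 7^8 = 5764801 multiplications
Savings: 8615125 - 5764801 = 2850324 multiplications

Standard: 8615125 multiplications (205^3). Strassen: 5764801 multiplications (7^8, after padding to 256x256). Strassen reduces 8 recursive multiplications to 7 at each level.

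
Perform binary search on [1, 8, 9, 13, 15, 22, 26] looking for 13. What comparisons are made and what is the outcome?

Binary search for 13 in [1, 8, 9, 13, 15, 22, 26]:

lo=0, hi=6, mid=3, arr[mid]=13 -> Found target at index 3!

Binary search finds 13 at index 3 after 1 comparisons. The search repeatedly halves the search space by comparing with the middle element.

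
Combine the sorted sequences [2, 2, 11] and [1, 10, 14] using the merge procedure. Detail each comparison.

Merging process:

Compare 2 vs 1: take 1 from right. Merged: [1]
Compare 2 vs 10: take 2 from left. Merged: [1, 2]
Compare 2 vs 10: take 2 from left. Merged: [1, 2, 2]
Compare 11 vs 10: take 10 from right. Merged: [1, 2, 2, 10]
Compare 11 vs 14: take 11 from left. Merged: [1, 2, 2, 10, 11]
Append remaining from right: [14]. Merged: [1, 2, 2, 10, 11, 14]

Final merged array: [1, 2, 2, 10, 11, 14]
Total comparisons: 5

The merged array is [1, 2, 2, 10, 11, 14], requiring 5 comparisons. The merge step runs in O(n) time where n is the total number of elements.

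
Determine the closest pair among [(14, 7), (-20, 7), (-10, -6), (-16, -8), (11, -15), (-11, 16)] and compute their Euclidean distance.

Computing all pairwise distances among 6 points:

d((14, 7), (-20, 7)) = 34.0
d((14, 7), (-10, -6)) = 27.2947
d((14, 7), (-16, -8)) = 33.541
d((14, 7), (11, -15)) = 22.2036
d((14, 7), (-11, 16)) = 26.5707
d((-20, 7), (-10, -6)) = 16.4012
d((-20, 7), (-16, -8)) = 15.5242
d((-20, 7), (11, -15)) = 38.0132
d((-20, 7), (-11, 16)) = 12.7279
d((-10, -6), (-16, -8)) = 6.3246 <-- minimum
d((-10, -6), (11, -15)) = 22.8473
d((-10, -6), (-11, 16)) = 22.0227
d((-16, -8), (11, -15)) = 27.8927
d((-16, -8), (-11, 16)) = 24.5153
d((11, -15), (-11, 16)) = 38.0132

Closest pair: (-10, -6) and (-16, -8) with distance 6.3246

The closest pair is (-10, -6) and (-16, -8) with Euclidean distance 6.3246. For 6 points, brute-force pairwise comparison is shown above. For large n, the divide-and-conquer algorithm (sort by x, recurse on halves, check the dividing strip) achieves O(n log n).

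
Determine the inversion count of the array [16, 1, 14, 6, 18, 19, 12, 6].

Finding inversions in [16, 1, 14, 6, 18, 19, 12, 6]:

(0, 1): arr[0]=16 > arr[1]=1
(0, 2): arr[0]=16 > arr[2]=14
(0, 3): arr[0]=16 > arr[3]=6
(0, 6): arr[0]=16 > arr[6]=12
(0, 7): arr[0]=16 > arr[7]=6
(2, 3): arr[2]=14 > arr[3]=6
(2, 6): arr[2]=14 > arr[6]=12
(2, 7): arr[2]=14 > arr[7]=6
(4, 6): arr[4]=18 > arr[6]=12
(4, 7): arr[4]=18 > arr[7]=6
(5, 6): arr[5]=19 > arr[6]=12
(5, 7): arr[5]=19 > arr[7]=6
(6, 7): arr[6]=12 > arr[7]=6

Total inversions: 13

The array has 13 inversion(s): (0,1), (0,2), (0,3), (0,6), (0,7), (2,3), (2,6), (2,7), (4,6), (4,7), (5,6), (5,7), (6,7). Each pair (i,j) satisfies i < j and arr[i] > arr[j].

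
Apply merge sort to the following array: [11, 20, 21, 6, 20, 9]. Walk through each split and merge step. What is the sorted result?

Merge sort trace:

Split: [11, 20, 21, 6, 20, 9] -> [11, 20, 21] and [6, 20, 9]
  Split: [11, 20, 21] -> [11] and [20, 21]
    Split: [20, 21] -> [20] and [21]
    Merge: [20] + [21] -> [20, 21]
  Merge: [11] + [20, 21] -> [11, 20, 21]
  Split: [6, 20, 9] -> [6] and [20, 9]
    Split: [20, 9] -> [20] and [9]
    Merge: [20] + [9] -> [9, 20]
  Merge: [6] + [9, 20] -> [6, 9, 20]
Merge: [11, 20, 21] + [6, 9, 20] -> [6, 9, 11, 20, 20, 21]

Final sorted array: [6, 9, 11, 20, 20, 21]

The merge sort proceeds by recursively splitting the array and merging sorted halves.
After all merges, the sorted array is [6, 9, 11, 20, 20, 21].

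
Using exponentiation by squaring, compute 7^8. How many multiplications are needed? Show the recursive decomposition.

Computing 7^8 by squaring (build up from 7^1; each line after the first costs one multiplication):

7^1 = 7
7^2 = (7^1)^2 = 7^2 = 49
7^4 = (7^2)^2 = 49^2 = 2401
7^8 = (7^4)^2 = 2401^2 = 5764801

Result: 5764801
Multiplications needed: 3 (3 lines after 7^1)

7^8 = 5764801. Using exponentiation by squaring, this requires 3 multiplications. The key idea: if the exponent is even, square the half-power; if odd, multiply by the base once.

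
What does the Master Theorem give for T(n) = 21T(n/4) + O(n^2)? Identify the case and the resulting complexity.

Master Theorem for T(n) = 21T(n/4) + O(n^2):

a = 21, b = 4, c = 2
log_b(a) = log_4(21) = 2.1962

Case 1: c = 2 < log_4(21) = 2.1962
T(n) = O(n^(log_4 21))

For T(n) = 21T(n/4) + O(n^2): log_4(21) = 2.1962. This is Case 1 of the Master Theorem (c < log_b(a), work dominated by leaves), giving O(n^(log_4 21)).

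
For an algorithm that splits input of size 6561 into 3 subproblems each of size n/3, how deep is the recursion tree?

For divide and conquer with division factor 3:

Problem sizes at each level:
Level 0: 6561
Level 1: 2187
Level 2: 729
Level 3: 243
Level 4: 81
Level 5: 27
Level 6: 9
Level 7: 3
Level 8: 1

The root is level 0 and the size-1 base case is level 8 (the tree spans levels 0 through 8, i.e. 9 levels counting the root), so the depth is the number of divisions: log_3(6561) = 8

The recursion tree depth is log_3(6561) = 8. At each level, the problem size is divided by 3, so it takes 8 divisions to reduce to a base case of size 1. The algorithm makes 3 recursive calls at each level.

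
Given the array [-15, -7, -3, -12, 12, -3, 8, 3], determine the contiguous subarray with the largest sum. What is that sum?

Using Kadane's algorithm on [-15, -7, -3, -12, 12, -3, 8, 3]:

Scanning through the array:
Position 1 (value -7): max_ending_here = -7, max_so_far = -7
Position 2 (value -3): max_ending_here = -3, max_so_far = -3
Position 3 (value -12): max_ending_here = -12, max_so_far = -3
Position 4 (value 12): max_ending_here = 12, max_so_far = 12
Position 5 (value -3): max_ending_here = 9, max_so_far = 12
Position 6 (value 8): max_ending_here = 17, max_so_far = 17
Position 7 (value 3): max_ending_here = 20, max_so_far = 20

Maximum subarray: [12, -3, 8, 3]
Maximum sum: 20

The maximum subarray is [12, -3, 8, 3] with sum 20. This subarray runs from index 4 to index 7.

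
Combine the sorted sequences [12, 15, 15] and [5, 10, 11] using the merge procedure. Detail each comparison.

Merging process:

Compare 12 vs 5: take 5 from right. Merged: [5]
Compare 12 vs 10: take 10 from right. Merged: [5, 10]
Compare 12 vs 11: take 11 from right. Merged: [5, 10, 11]
Append remaining from left: [12, 15, 15]. Merged: [5, 10, 11, 12, 15, 15]

Final merged array: [5, 10, 11, 12, 15, 15]
Total comparisons: 3

The merged array is [5, 10, 11, 12, 15, 15], requiring 3 comparisons. The merge step runs in O(n) time where n is the total number of elements.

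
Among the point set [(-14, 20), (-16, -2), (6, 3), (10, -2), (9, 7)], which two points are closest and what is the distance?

Computing all pairwise distances among 5 points:

d((-14, 20), (-16, -2)) = 22.0907
d((-14, 20), (6, 3)) = 26.2488
d((-14, 20), (10, -2)) = 32.5576
d((-14, 20), (9, 7)) = 26.4197
d((-16, -2), (6, 3)) = 22.561
d((-16, -2), (10, -2)) = 26.0
d((-16, -2), (9, 7)) = 26.5707
d((6, 3), (10, -2)) = 6.4031
d((6, 3), (9, 7)) = 5.0 <-- minimum
d((10, -2), (9, 7)) = 9.0554

Closest pair: (6, 3) and (9, 7) with distance 5.0

The closest pair is (6, 3) and (9, 7) with Euclidean distance 5.0. For 5 points, brute-force pairwise comparison is shown above. For large n, the divide-and-conquer algorithm (sort by x, recurse on halves, check the dividing strip) achieves O(n log n).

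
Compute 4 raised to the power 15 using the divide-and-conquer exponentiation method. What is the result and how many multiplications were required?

Computing 4^15 by squaring (build up from 4^1; each line after the first costs one multiplication):

4^1 = 4
4^2 = (4^1)^2 = 4^2 = 16
4^3 = 4 * 4^2 = 4 * 16 = 64
4^6 = (4^3)^2 = 64^2 = 4096
4^7 = 4 * 4^6 = 4 * 4096 = 16384
4^14 = (4^7)^2 = 16384^2 = 268435456
4^15 = 4 * 4^14 = 4 * 268435456 = 1073741824

Result: 1073741824
Multiplications needed: 6 (6 lines after 4^1)

4^15 = 1073741824. Using exponentiation by squaring, this requires 6 multiplications. The key idea: if the exponent is even, square the half-power; if odd, multiply by the base once.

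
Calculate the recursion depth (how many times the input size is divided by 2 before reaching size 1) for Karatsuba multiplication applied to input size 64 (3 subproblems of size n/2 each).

For divide and conquer with division factor 2:

Problem sizes at each level:
Level 0: 64
Level 1: 32
Level 2: 16
Level 3: 8
Level 4: 4
Level 5: 2
Level 6: 1

The root is level 0 and the size-1 base case is level 6 (the tree spans levels 0 through 6, i.e. 7 levels counting the root), so the depth is the number of divisions: log_2(64) = 6

The recursion tree depth is log_2(64) = 6. At each level, the problem size is divided by 2, so it takes 6 divisions to reduce to a base case of size 1. The algorithm makes 3 recursive calls at each level.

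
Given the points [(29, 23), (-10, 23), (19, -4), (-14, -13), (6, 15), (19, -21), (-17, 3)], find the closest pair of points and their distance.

Computing all pairwise distances among 7 points:

d((29, 23), (-10, 23)) = 39.0
d((29, 23), (19, -4)) = 28.7924
d((29, 23), (-14, -13)) = 56.0803
d((29, 23), (6, 15)) = 24.3516
d((29, 23), (19, -21)) = 45.1221
d((29, 23), (-17, 3)) = 50.1597
d((-10, 23), (19, -4)) = 39.6232
d((-10, 23), (-14, -13)) = 36.2215
d((-10, 23), (6, 15)) = 17.8885
d((-10, 23), (19, -21)) = 52.6972
d((-10, 23), (-17, 3)) = 21.1896
d((19, -4), (-14, -13)) = 34.2053
d((19, -4), (6, 15)) = 23.0217
d((19, -4), (19, -21)) = 17.0
d((19, -4), (-17, 3)) = 36.6742
d((-14, -13), (6, 15)) = 34.4093
d((-14, -13), (19, -21)) = 33.9559
d((-14, -13), (-17, 3)) = 16.2788 <-- minimum
d((6, 15), (19, -21)) = 38.2753
d((6, 15), (-17, 3)) = 25.9422
d((19, -21), (-17, 3)) = 43.2666

Closest pair: (-14, -13) and (-17, 3) with distance 16.2788

The closest pair is (-14, -13) and (-17, 3) with Euclidean distance 16.2788. For 7 points, brute-force pairwise comparison is shown above. For large n, the divide-and-conquer algorithm (sort by x, recurse on halves, check the dividing strip) achieves O(n log n).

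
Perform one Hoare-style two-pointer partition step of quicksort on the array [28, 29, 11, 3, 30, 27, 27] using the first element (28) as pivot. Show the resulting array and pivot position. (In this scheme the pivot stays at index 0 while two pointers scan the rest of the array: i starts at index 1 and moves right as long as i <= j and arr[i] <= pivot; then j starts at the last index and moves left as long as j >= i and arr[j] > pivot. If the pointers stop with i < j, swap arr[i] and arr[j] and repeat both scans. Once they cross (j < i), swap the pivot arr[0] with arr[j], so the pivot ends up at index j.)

Hoare-style two-pointer partition with pivot = 28:

Initial array: [28, 29, 11, 3, 30, 27, 27]

Pointers start at i = 1, j = 6.
i stops at index 1 (arr[1]=29 > 28), j stops at index 6 (arr[6]=27 <= 28): swap arr[1] and arr[6], array becomes [28, 27, 11, 3, 30, 27, 29]
i stops at index 4 (arr[4]=30 > 28), j stops at index 5 (arr[5]=27 <= 28): swap arr[4] and arr[5], array becomes [28, 27, 11, 3, 27, 30, 29]
i ends at 5, j ends at 4: the pointers have crossed (j < i), so scanning stops.

Swap pivot arr[0] with arr[4] to place pivot at position 4: [27, 27, 11, 3, 28, 30, 29]
Pivot position: 4

After partitioning with pivot 28, the array becomes [27, 27, 11, 3, 28, 30, 29]. The pivot is placed at index 4. All elements to the left of the pivot are <= 28, and all elements to the right are > 28.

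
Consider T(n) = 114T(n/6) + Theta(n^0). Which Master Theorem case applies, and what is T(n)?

Master Theorem for T(n) = 114T(n/6) + O(n^0):

a = 114, b = 6, c = 0
log_b(a) = log_6(114) = 2.6433

Case 1: c = 0 < log_6(114) = 2.6433
T(n) = O(n^(log_6 114))

For T(n) = 114T(n/6) + O(n^0): log_6(114) = 2.6433. This is Case 1 of the Master Theorem (c < log_b(a), work dominated by leaves), giving O(n^(log_6 114)).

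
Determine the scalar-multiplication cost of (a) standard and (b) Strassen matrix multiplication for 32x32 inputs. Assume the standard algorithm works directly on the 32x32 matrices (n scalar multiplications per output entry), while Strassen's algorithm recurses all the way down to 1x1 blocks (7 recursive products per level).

Matrix multiplication for 32x32 matrices:

Standard algorithm: 32^3 = 32768 multiplications
Strassen's algorithm: 7^(log2(32)) = 7^5 = 16807 multiplications
Savings: 32768 - 16807 = 15961 multiplications

Standard: 32768 multiplications (32^3). Strassen: 16807 multiplications (7^5). Strassen reduces 8 recursive multiplications to 7 at each level.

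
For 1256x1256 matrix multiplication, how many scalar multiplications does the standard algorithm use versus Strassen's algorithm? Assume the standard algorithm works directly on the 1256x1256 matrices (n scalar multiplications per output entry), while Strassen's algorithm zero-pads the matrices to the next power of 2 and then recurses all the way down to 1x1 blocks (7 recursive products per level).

Matrix multiplication for 1256x1256 matrices:

Strassen's algorithm requires power-of-2 dimensions. Pad 1256x1256 to 2048x2048 (next power of 2).

Standard algorithm: 1256^3 = 1981385216 multiplications
Strassen's algorithm: 7^(log2(2048)) = 7^11 = 1977326743 multiplications
Savings: 1981385216 - 1977326743 = 4058473 multiplications

Standard: 1981385216 multiplications (1256^3). Strassen: 1977326743 multiplications (7^11, after padding to 2048x2048). Strassen reduces 8 recursive multiplications to 7 at each level.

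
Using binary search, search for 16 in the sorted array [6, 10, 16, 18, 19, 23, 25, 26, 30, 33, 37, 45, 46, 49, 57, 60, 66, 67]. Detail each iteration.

Binary search for 16 in [6, 10, 16, 18, 19, 23, 25, 26, 30, 33, 37, 45, 46, 49, 57, 60, 66, 67]:

lo=0, hi=17, mid=8, arr[mid]=30 -> 30 > 16, search left half
lo=0, hi=7, mid=3, arr[mid]=18 -> 18 > 16, search left half
lo=0, hi=2, mid=1, arr[mid]=10 -> 10 < 16, search right half
lo=2, hi=2, mid=2, arr[mid]=16 -> Found target at index 2!

Binary search finds 16 at index 2 after 4 comparisons. The search repeatedly halves the search space by comparing with the middle element.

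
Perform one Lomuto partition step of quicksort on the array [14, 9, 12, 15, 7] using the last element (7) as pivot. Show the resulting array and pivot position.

Lomuto partition with pivot = 7:

Initial array: [14, 9, 12, 15, 7]

arr[0]=14 > 7: no swap
arr[1]=9 > 7: no swap
arr[2]=12 > 7: no swap
arr[3]=15 > 7: no swap

Place pivot at position 0: [7, 9, 12, 15, 14]
Pivot position: 0

After partitioning with pivot 7, the array becomes [7, 9, 12, 15, 14]. The pivot is placed at index 0. All elements to the left of the pivot are <= 7, and all elements to the right are > 7.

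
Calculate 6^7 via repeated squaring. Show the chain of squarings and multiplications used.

Computing 6^7 by squaring (build up from 6^1; each line after the first costs one multiplication):

6^1 = 6
6^2 = (6^1)^2 = 6^2 = 36
6^3 = 6 * 6^2 = 6 * 36 = 216
6^6 = (6^3)^2 = 216^2 = 46656
6^7 = 6 * 6^6 = 6 * 46656 = 279936

Result: 279936
Multiplications needed: 4 (4 lines after 6^1)

6^7 = 279936. Using exponentiation by squaring, this requires 4 multiplications. The key idea: if the exponent is even, square the half-power; if odd, multiply by the base once.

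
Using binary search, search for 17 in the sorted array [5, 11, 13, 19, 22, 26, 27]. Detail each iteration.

Binary search for 17 in [5, 11, 13, 19, 22, 26, 27]:

lo=0, hi=6, mid=3, arr[mid]=19 -> 19 > 17, search left half
lo=0, hi=2, mid=1, arr[mid]=11 -> 11 < 17, search right half
lo=2, hi=2, mid=2, arr[mid]=13 -> 13 < 17, search right half
lo=3 > hi=2, target 17 not found

Binary search determines that 17 is not in the array after 3 comparisons. The search space was exhausted without finding the target.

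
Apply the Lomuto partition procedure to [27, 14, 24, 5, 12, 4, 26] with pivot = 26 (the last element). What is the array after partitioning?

Lomuto partition with pivot = 26:

Initial array: [27, 14, 24, 5, 12, 4, 26]

arr[0]=27 > 26: no swap
arr[1]=14 <= 26: swap with position 0, array becomes [14, 27, 24, 5, 12, 4, 26]
arr[2]=24 <= 26: swap with position 1, array becomes [14, 24, 27, 5, 12, 4, 26]
arr[3]=5 <= 26: swap with position 2, array becomes [14, 24, 5, 27, 12, 4, 26]
arr[4]=12 <= 26: swap with position 3, array becomes [14, 24, 5, 12, 27, 4, 26]
arr[5]=4 <= 26: swap with position 4, array becomes [14, 24, 5, 12, 4, 27, 26]

Place pivot at position 5: [14, 24, 5, 12, 4, 26, 27]
Pivot position: 5

After partitioning with pivot 26, the array becomes [14, 24, 5, 12, 4, 26, 27]. The pivot is placed at index 5. All elements to the left of the pivot are <= 26, and all elements to the right are > 26.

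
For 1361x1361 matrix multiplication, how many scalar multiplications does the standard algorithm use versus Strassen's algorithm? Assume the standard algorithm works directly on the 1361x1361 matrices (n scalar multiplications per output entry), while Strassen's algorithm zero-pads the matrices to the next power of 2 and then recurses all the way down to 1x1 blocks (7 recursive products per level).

Matrix multiplication for 1361x1361 matrices:

Strassen's algorithm requires power-of-2 dimensions. Pad 1361x1361 to 2048x2048 (next power of 2).

Standard algorithm: 1361^3 = 2521008881 multiplications
Strassen's algorithm: 7^(log2(2048)) = 7^11 = 1977326743 multiplications
Savings: 2521008881 - 1977326743 = 543682138 multiplications

Standard: 2521008881 multiplications (1361^3). Strassen: 1977326743 multiplications (7^11, after padding to 2048x2048). Strassen reduces 8 recursive multiplications to 7 at each level.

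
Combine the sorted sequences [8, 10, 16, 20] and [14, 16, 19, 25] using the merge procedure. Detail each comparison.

Merging process:

Compare 8 vs 14: take 8 from left. Merged: [8]
Compare 10 vs 14: take 10 from left. Merged: [8, 10]
Compare 16 vs 14: take 14 from right. Merged: [8, 10, 14]
Compare 16 vs 16: take 16 from left. Merged: [8, 10, 14, 16]
Compare 20 vs 16: take 16 from right. Merged: [8, 10, 14, 16, 16]
Compare 20 vs 19: take 19 from right. Merged: [8, 10, 14, 16, 16, 19]
Compare 20 vs 25: take 20 from left. Merged: [8, 10, 14, 16, 16, 19, 20]
Append remaining from right: [25]. Merged: [8, 10, 14, 16, 16, 19, 20, 25]

Final merged array: [8, 10, 14, 16, 16, 19, 20, 25]
Total comparisons: 7

The merged array is [8, 10, 14, 16, 16, 19, 20, 25], requiring 7 comparisons. The merge step runs in O(n) time where n is the total number of elements.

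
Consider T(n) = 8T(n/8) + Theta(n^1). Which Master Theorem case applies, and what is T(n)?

Master Theorem for T(n) = 8T(n/8) + O(n^1):

a = 8, b = 8, c = 1
log_b(a) = log_8(8) = 1.0000

Case 2: c = 1 = log_8(8) = 1.0000
T(n) = O(n^1 log n) = O(n log n)

For T(n) = 8T(n/8) + O(n^1): log_8(8) = 1.0000. This is Case 2 of the Master Theorem (c = log_b(a), equal work at all levels), giving O(n log n).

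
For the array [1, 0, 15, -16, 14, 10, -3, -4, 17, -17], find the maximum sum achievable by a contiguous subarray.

Using Kadane's algorithm on [1, 0, 15, -16, 14, 10, -3, -4, 17, -17]:

Scanning through the array:
Position 1 (value 0): max_ending_here = 1, max_so_far = 1
Position 2 (value 15): max_ending_here = 16, max_so_far = 16
Position 3 (value -16): max_ending_here = 0, max_so_far = 16
Position 4 (value 14): max_ending_here = 14, max_so_far = 16
Position 5 (value 10): max_ending_here = 24, max_so_far = 24
Position 6 (value -3): max_ending_here = 21, max_so_far = 24
Position 7 (value -4): max_ending_here = 17, max_so_far = 24
Position 8 (value 17): max_ending_here = 34, max_so_far = 34
Position 9 (value -17): max_ending_here = 17, max_so_far = 34

Maximum subarray: [1, 0, 15, -16, 14, 10, -3, -4, 17]
Maximum sum: 34

The maximum subarray is [1, 0, 15, -16, 14, 10, -3, -4, 17] with sum 34. This subarray runs from index 0 to index 8.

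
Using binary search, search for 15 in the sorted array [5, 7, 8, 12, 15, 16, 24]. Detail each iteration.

Binary search for 15 in [5, 7, 8, 12, 15, 16, 24]:

lo=0, hi=6, mid=3, arr[mid]=12 -> 12 < 15, search right half
lo=4, hi=6, mid=5, arr[mid]=16 -> 16 > 15, search left half
lo=4, hi=4, mid=4, arr[mid]=15 -> Found target at index 4!

Binary search finds 15 at index 4 after 3 comparisons. The search repeatedly halves the search space by comparing with the middle element.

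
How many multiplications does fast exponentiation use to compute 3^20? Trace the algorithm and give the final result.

Computing 3^20 by squaring (build up from 3^1; each line after the first costs one multiplication):

3^1 = 3
3^2 = (3^1)^2 = 3^2 = 9
3^4 = (3^2)^2 = 9^2 = 81
3^5 = 3 * 3^4 = 3 * 81 = 243
3^10 = (3^5)^2 = 243^2 = 59049
3^20 = (3^10)^2 = 59049^2 = 3486784401

Result: 3486784401
Multiplications needed: 5 (5 lines after 3^1)

3^20 = 3486784401. Using exponentiation by squaring, this requires 5 multiplications. The key idea: if the exponent is even, square the half-power; if odd, multiply by the base once.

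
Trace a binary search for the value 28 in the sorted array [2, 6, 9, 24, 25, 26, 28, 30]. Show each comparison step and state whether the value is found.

Binary search for 28 in [2, 6, 9, 24, 25, 26, 28, 30]:

lo=0, hi=7, mid=3, arr[mid]=24 -> 24 < 28, search right half
lo=4, hi=7, mid=5, arr[mid]=26 -> 26 < 28, search right half
lo=6, hi=7, mid=6, arr[mid]=28 -> Found target at index 6!

Binary search finds 28 at index 6 after 3 comparisons. The search repeatedly halves the search space by comparing with the middle element.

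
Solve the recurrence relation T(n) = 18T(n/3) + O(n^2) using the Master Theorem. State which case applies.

Master Theorem for T(n) = 18T(n/3) + O(n^2):

a = 18, b = 3, c = 2
log_b(a) = log_3(18) = 2.6309

Case 1: c = 2 < log_3(18) = 2.6309
T(n) = O(n^(log_3 18))

For T(n) = 18T(n/3) + O(n^2): log_3(18) = 2.6309. This is Case 1 of the Master Theorem (c < log_b(a), work dominated by leaves), giving O(n^(log_3 18)).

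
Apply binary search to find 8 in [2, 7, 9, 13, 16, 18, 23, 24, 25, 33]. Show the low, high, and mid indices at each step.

Binary search for 8 in [2, 7, 9, 13, 16, 18, 23, 24, 25, 33]:

lo=0, hi=9, mid=4, arr[mid]=16 -> 16 > 8, search left half
lo=0, hi=3, mid=1, arr[mid]=7 -> 7 < 8, search right half
lo=2, hi=3, mid=2, arr[mid]=9 -> 9 > 8, search left half
lo=2 > hi=1, target 8 not found

Binary search determines that 8 is not in the array after 3 comparisons. The search space was exhausted without finding the target.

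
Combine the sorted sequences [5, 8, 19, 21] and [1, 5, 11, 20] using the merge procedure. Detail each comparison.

Merging process:

Compare 5 vs 1: take 1 from right. Merged: [1]
Compare 5 vs 5: take 5 from left. Merged: [1, 5]
Compare 8 vs 5: take 5 from right. Merged: [1, 5, 5]
Compare 8 vs 11: take 8 from left. Merged: [1, 5, 5, 8]
Compare 19 vs 11: take 11 from right. Merged: [1, 5, 5, 8, 11]
Compare 19 vs 20: take 19 from left. Merged: [1, 5, 5, 8, 11, 19]
Compare 21 vs 20: take 20 from right. Merged: [1, 5, 5, 8, 11, 19, 20]
Append remaining from left: [21]. Merged: [1, 5, 5, 8, 11, 19, 20, 21]

Final merged array: [1, 5, 5, 8, 11, 19, 20, 21]
Total comparisons: 7

The merged array is [1, 5, 5, 8, 11, 19, 20, 21], requiring 7 comparisons. The merge step runs in O(n) time where n is the total number of elements.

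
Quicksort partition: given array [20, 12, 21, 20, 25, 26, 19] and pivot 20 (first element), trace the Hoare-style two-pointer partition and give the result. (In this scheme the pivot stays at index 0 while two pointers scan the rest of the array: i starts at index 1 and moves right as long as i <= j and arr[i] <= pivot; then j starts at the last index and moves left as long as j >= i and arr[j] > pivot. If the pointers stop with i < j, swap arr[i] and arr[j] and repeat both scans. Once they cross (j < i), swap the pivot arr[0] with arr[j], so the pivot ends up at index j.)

Hoare-style two-pointer partition with pivot = 20:

Initial array: [20, 12, 21, 20, 25, 26, 19]

Pointers start at i = 1, j = 6.
i stops at index 2 (arr[2]=21 > 20), j stops at index 6 (arr[6]=19 <= 20): swap arr[2] and arr[6], array becomes [20, 12, 19, 20, 25, 26, 21]
i ends at 4, j ends at 3: the pointers have crossed (j < i), so scanning stops.

Swap pivot arr[0] with arr[3] to place pivot at position 3: [20, 12, 19, 20, 25, 26, 21]
Pivot position: 3

After partitioning with pivot 20, the array becomes [20, 12, 19, 20, 25, 26, 21]. The pivot is placed at index 3. All elements to the left of the pivot are <= 20, and all elements to the right are > 20.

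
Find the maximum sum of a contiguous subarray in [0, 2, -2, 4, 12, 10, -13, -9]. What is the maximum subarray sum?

Using Kadane's algorithm on [0, 2, -2, 4, 12, 10, -13, -9]:

Scanning through the array:
Position 1 (value 2): max_ending_here = 2, max_so_far = 2
Position 2 (value -2): max_ending_here = 0, max_so_far = 2
Position 3 (value 4): max_ending_here = 4, max_so_far = 4
Position 4 (value 12): max_ending_here = 16, max_so_far = 16
Position 5 (value 10): max_ending_here = 26, max_so_far = 26
Position 6 (value -13): max_ending_here = 13, max_so_far = 26
Position 7 (value -9): max_ending_here = 4, max_so_far = 26

Maximum subarray: [0, 2, -2, 4, 12, 10]
Maximum sum: 26

The maximum subarray is [0, 2, -2, 4, 12, 10] with sum 26. This subarray runs from index 0 to index 5.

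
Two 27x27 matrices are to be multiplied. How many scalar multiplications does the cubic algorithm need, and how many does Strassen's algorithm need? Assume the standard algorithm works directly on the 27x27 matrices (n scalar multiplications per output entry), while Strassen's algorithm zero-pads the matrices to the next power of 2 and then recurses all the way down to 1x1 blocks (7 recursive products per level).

Matrix multiplication for 27x27 matrices:

Strassen's algorithm requires power-of-2 dimensions. Pad 27x27 to 32x32 (next power of 2).

Standard algorithm: 27^3 = 19683 multiplications
Strassen's algorithm: 7^(log2(32)) = 7^5 = 16807 multiplications
Savings: 19683 - 16807 = 2876 multiplications

Standard: 19683 multiplications (27^3). Strassen: 16807 multiplications (7^5, after padding to 32x32). Strassen reduces 8 recursive multiplications to 7 at each level.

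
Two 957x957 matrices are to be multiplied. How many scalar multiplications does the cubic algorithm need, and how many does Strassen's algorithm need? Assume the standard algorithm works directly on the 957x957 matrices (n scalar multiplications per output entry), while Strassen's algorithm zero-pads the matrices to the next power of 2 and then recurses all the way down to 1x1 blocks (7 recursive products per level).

Matrix multiplication for 957x957 matrices:

Strassen's algorithm requires power-of-2 dimensions. Pad 957x957 to 1024x1024 (next power of 2).

Standard algorithm: 957^3 = 876467493 multiplications
Strassen's algorithm: 7^(log2(1024)) = 7^10 = 282475249 multiplications
Savings: 876467493 - 282475249 = 593992244 multiplications

Standard: 876467493 multiplications (957^3). Strassen: 282475249 multiplications (7^10, after padding to 1024x1024). Strassen reduces 8 recursive multiplications to 7 at each level.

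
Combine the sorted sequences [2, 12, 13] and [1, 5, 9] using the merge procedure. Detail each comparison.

Merging process:

Compare 2 vs 1: take 1 from right. Merged: [1]
Compare 2 vs 5: take 2 from left. Merged: [1, 2]
Compare 12 vs 5: take 5 from right. Merged: [1, 2, 5]
Compare 12 vs 9: take 9 from right. Merged: [1, 2, 5, 9]
Append remaining from left: [12, 13]. Merged: [1, 2, 5, 9, 12, 13]

Final merged array: [1, 2, 5, 9, 12, 13]
Total comparisons: 4

The merged array is [1, 2, 5, 9, 12, 13], requiring 4 comparisons. The merge step runs in O(n) time where n is the total number of elements.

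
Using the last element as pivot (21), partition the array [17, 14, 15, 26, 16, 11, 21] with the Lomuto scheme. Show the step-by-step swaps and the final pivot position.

Lomuto partition with pivot = 21:

Initial array: [17, 14, 15, 26, 16, 11, 21]

arr[0]=17 <= 21: swap with position 0, array becomes [17, 14, 15, 26, 16, 11, 21]
arr[1]=14 <= 21: swap with position 1, array becomes [17, 14, 15, 26, 16, 11, 21]
arr[2]=15 <= 21: swap with position 2, array becomes [17, 14, 15, 26, 16, 11, 21]
arr[3]=26 > 21: no swap
arr[4]=16 <= 21: swap with position 3, array becomes [17, 14, 15, 16, 26, 11, 21]
arr[5]=11 <= 21: swap with position 4, array becomes [17, 14, 15, 16, 11, 26, 21]

Place pivot at position 5: [17, 14, 15, 16, 11, 21, 26]
Pivot position: 5

After partitioning with pivot 21, the array becomes [17, 14, 15, 16, 11, 21, 26]. The pivot is placed at index 5. All elements to the left of the pivot are <= 21, and all elements to the right are > 21.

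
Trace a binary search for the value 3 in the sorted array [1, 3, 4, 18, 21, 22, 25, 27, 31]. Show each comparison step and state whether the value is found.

Binary search for 3 in [1, 3, 4, 18, 21, 22, 25, 27, 31]:

lo=0, hi=8, mid=4, arr[mid]=21 -> 21 > 3, search left half
lo=0, hi=3, mid=1, arr[mid]=3 -> Found target at index 1!

Binary search finds 3 at index 1 after 2 comparisons. The search repeatedly halves the search space by comparing with the middle element.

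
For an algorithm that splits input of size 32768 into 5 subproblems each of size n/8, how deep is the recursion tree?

For divide and conquer with division factor 8:

Problem sizes at each level:
Level 0: 32768
Level 1: 4096
Level 2: 512
Level 3: 64
Level 4: 8
Level 5: 1

The root is level 0 and the size-1 base case is level 5 (the tree spans levels 0 through 5, i.e. 6 levels counting the root), so the depth is the number of divisions: log_8(32768) = 5

The recursion tree depth is log_8(32768) = 5. At each level, the problem size is divided by 8, so it takes 5 divisions to reduce to a base case of size 1. The algorithm makes 5 recursive calls at each level.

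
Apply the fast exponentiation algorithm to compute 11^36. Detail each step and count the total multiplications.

Computing 11^36 by squaring (build up from 11^1; each line after the first costs one multiplication):

11^1 = 11
11^2 = (11^1)^2 = 11^2 = 121
11^4 = (11^2)^2 = 121^2 = 14641
11^8 = (11^4)^2 = 14641^2 = 214358881
11^9 = 11 * 11^8 = 11 * 214358881 = 2357947691
11^18 = (11^9)^2 = 2357947691^2 = 5559917313492231481
11^36 = (11^18)^2 = 5559917313492231481^2 = 30912680532870672635673352936887453361

Result: 30912680532870672635673352936887453361
Multiplications needed: 6 (6 lines after 11^1)

11^36 = 30912680532870672635673352936887453361. Using exponentiation by squaring, this requires 6 multiplications. The key idea: if the exponent is even, square the half-power; if odd, multiply by the base once.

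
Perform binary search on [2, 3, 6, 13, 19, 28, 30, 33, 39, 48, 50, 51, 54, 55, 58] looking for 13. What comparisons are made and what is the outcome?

Binary search for 13 in [2, 3, 6, 13, 19, 28, 30, 33, 39, 48, 50, 51, 54, 55, 58]:

lo=0, hi=14, mid=7, arr[mid]=33 -> 33 > 13, search left half
lo=0, hi=6, mid=3, arr[mid]=13 -> Found target at index 3!

Binary search finds 13 at index 3 after 2 comparisons. The search repeatedly halves the search space by comparing with the middle element.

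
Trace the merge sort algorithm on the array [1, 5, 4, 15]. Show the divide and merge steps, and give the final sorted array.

Merge sort trace:

Split: [1, 5, 4, 15] -> [1, 5] and [4, 15]
  Split: [1, 5] -> [1] and [5]
  Merge: [1] + [5] -> [1, 5]
  Split: [4, 15] -> [4] and [15]
  Merge: [4] + [15] -> [4, 15]
Merge: [1, 5] + [4, 15] -> [1, 4, 5, 15]

Final sorted array: [1, 4, 5, 15]

The merge sort proceeds by recursively splitting the array and merging sorted halves.
After all merges, the sorted array is [1, 4, 5, 15].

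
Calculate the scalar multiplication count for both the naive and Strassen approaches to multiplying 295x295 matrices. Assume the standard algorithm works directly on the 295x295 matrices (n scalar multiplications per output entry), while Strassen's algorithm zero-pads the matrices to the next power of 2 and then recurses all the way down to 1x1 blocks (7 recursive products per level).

Matrix multiplication for 295x295 matrices:

Strassen's algorithm requires power-of-2 dimensions. Pad 295x295 to 512x512 (next power of 2).

Standard algorithm: 295^3 = 25672375 multiplications
Strassen's algorithm: 7^(log2(512)) = 7^9 = 40353607 multiplications
Difference: 25672375 - 40353607 = -14681232 (Strassen uses MORE here due to padding overhead — for small or just-over-power-of-2 n, padding can outweigh the per-level savings)

Standard: 25672375 multiplications (295^3). Strassen: 40353607 multiplications (7^9, after padding to 512x512). Strassen reduces 8 recursive multiplications to 7 at each level.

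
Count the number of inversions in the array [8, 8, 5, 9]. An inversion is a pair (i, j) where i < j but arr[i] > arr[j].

Finding inversions in [8, 8, 5, 9]:

(0, 2): arr[0]=8 > arr[2]=5
(1, 2): arr[1]=8 > arr[2]=5

Total inversions: 2

The array has 2 inversion(s): (0,2), (1,2). Each pair (i,j) satisfies i < j and arr[i] > arr[j].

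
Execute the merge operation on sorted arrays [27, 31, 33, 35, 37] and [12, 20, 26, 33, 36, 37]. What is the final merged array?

Merging process:

Compare 27 vs 12: take 12 from right. Merged: [12]
Compare 27 vs 20: take 20 from right. Merged: [12, 20]
Compare 27 vs 26: take 26 from right. Merged: [12, 20, 26]
Compare 27 vs 33: take 27 from left. Merged: [12, 20, 26, 27]
Compare 31 vs 33: take 31 from left. Merged: [12, 20, 26, 27, 31]
Compare 33 vs 33: take 33 from left. Merged: [12, 20, 26, 27, 31, 33]
Compare 35 vs 33: take 33 from right. Merged: [12, 20, 26, 27, 31, 33, 33]
Compare 35 vs 36: take 35 from left. Merged: [12, 20, 26, 27, 31, 33, 33, 35]
Compare 37 vs 36: take 36 from right. Merged: [12, 20, 26, 27, 31, 33, 33, 35, 36]
Compare 37 vs 37: take 37 from left. Merged: [12, 20, 26, 27, 31, 33, 33, 35, 36, 37]
Append remaining from right: [37]. Merged: [12, 20, 26, 27, 31, 33, 33, 35, 36, 37, 37]

Final merged array: [12, 20, 26, 27, 31, 33, 33, 35, 36, 37, 37]
Total comparisons: 10

The merged array is [12, 20, 26, 27, 31, 33, 33, 35, 36, 37, 37], requiring 10 comparisons. The merge step runs in O(n) time where n is the total number of elements.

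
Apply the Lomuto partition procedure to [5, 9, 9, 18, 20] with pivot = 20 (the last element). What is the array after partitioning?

Lomuto partition with pivot = 20:

Initial array: [5, 9, 9, 18, 20]

arr[0]=5 <= 20: swap with position 0, array becomes [5, 9, 9, 18, 20]
arr[1]=9 <= 20: swap with position 1, array becomes [5, 9, 9, 18, 20]
arr[2]=9 <= 20: swap with position 2, array becomes [5, 9, 9, 18, 20]
arr[3]=18 <= 20: swap with position 3, array becomes [5, 9, 9, 18, 20]

Place pivot at position 4: [5, 9, 9, 18, 20]
Pivot position: 4

After partitioning with pivot 20, the array becomes [5, 9, 9, 18, 20]. The pivot is placed at index 4. All elements to the left of the pivot are <= 20, and all elements to the right are > 20.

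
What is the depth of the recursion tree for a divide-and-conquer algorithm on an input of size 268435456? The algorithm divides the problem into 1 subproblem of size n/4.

For divide and conquer with division factor 4:

Problem sizes at each level:
Level 0: 268435456
Level 1: 67108864
Level 2: 16777216
Level 3: 4194304
Level 4: 1048576
Level 5: 262144
Level 6: 65536
Level 7: 16384
Level 8: 4096
Level 9: 1024
Level 10: 256
Level 11: 64
Level 12: 16
Level 13: 4
Level 14: 1

The root is level 0 and the size-1 base case is level 14 (the tree spans levels 0 through 14, i.e. 15 levels counting the root), so the depth is the number of divisions: log_4(268435456) = 14

The recursion tree depth is log_4(268435456) = 14. At each level, the problem size is divided by 4, so it takes 14 divisions to reduce to a base case of size 1. The algorithm makes 1 recursive call at each level.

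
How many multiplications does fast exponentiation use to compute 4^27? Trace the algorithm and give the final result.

Computing 4^27 by squaring (build up from 4^1; each line after the first costs one multiplication):

4^1 = 4
4^2 = (4^1)^2 = 4^2 = 16
4^3 = 4 * 4^2 = 4 * 16 = 64
4^6 = (4^3)^2 = 64^2 = 4096
4^12 = (4^6)^2 = 4096^2 = 16777216
4^13 = 4 * 4^12 = 4 * 16777216 = 67108864
4^26 = (4^13)^2 = 67108864^2 = 4503599627370496
4^27 = 4 * 4^26 = 4 * 4503599627370496 = 18014398509481984

Result: 18014398509481984
Multiplications needed: 7 (7 lines after 4^1)

4^27 = 18014398509481984. Using exponentiation by squaring, this requires 7 multiplications. The key idea: if the exponent is even, square the half-power; if odd, multiply by the base once.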